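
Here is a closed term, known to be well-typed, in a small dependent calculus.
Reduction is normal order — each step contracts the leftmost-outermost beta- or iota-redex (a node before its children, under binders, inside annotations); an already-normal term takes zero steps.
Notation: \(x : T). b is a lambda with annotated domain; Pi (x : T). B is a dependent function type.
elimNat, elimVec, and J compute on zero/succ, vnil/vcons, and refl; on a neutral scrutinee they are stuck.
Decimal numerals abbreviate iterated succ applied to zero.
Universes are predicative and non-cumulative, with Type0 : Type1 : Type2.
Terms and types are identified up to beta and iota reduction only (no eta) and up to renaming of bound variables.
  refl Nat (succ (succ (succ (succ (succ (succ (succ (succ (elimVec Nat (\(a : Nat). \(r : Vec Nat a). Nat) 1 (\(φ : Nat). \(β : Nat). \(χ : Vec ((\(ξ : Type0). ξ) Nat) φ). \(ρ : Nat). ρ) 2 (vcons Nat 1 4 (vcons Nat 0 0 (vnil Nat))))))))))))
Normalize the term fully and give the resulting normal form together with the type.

normal form:
  refl Nat 9
the term's type:
  Eq Nat 9 9
observation: contracting an elimVec iota-redex first, the term normalizes in 11 steps.


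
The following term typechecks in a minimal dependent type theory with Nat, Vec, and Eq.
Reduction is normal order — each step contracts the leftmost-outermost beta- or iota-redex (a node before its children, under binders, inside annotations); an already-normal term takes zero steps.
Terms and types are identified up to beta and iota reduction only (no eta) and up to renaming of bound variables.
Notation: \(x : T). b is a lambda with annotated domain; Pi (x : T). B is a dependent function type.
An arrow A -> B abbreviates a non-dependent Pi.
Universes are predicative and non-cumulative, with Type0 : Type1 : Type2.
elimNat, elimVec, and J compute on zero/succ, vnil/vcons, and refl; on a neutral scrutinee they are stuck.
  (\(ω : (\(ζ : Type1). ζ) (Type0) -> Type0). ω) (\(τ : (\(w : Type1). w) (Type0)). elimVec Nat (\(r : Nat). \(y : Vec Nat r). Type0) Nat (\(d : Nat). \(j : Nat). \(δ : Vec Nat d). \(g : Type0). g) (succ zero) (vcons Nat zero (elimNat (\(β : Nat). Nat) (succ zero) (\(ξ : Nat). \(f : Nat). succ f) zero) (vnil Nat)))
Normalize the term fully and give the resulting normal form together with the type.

reduced normal form:
  \(ω : Type0). Nat
the term's type:
  Type0 -> Type0
observation: normalization takes exactly 8 steps under the normal-order strategy.


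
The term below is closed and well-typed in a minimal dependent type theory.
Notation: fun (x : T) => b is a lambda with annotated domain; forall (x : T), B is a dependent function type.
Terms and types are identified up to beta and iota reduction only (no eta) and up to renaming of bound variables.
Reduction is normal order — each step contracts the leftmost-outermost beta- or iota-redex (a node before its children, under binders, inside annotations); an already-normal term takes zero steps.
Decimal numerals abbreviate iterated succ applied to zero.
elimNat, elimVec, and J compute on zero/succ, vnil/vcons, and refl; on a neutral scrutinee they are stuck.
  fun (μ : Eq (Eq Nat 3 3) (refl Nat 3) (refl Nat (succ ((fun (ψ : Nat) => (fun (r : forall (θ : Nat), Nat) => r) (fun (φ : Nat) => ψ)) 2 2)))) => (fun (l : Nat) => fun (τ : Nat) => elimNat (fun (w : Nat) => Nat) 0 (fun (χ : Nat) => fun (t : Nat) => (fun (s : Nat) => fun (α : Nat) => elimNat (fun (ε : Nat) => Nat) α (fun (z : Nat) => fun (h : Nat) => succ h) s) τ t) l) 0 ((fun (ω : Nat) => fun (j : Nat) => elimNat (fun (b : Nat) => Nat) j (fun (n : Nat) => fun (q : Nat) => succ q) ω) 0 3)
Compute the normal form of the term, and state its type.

normal form:
  fun (μ : Eq (Eq Nat 3 3) (refl Nat 3) (refl Nat 3)) => 0
inferred type:
  forall (μ : Eq (Eq Nat 3 3) (refl Nat 3) (refl Nat 3)), Nat
observation: contracting a beta-redex first, the term normalizes in 6 steps.


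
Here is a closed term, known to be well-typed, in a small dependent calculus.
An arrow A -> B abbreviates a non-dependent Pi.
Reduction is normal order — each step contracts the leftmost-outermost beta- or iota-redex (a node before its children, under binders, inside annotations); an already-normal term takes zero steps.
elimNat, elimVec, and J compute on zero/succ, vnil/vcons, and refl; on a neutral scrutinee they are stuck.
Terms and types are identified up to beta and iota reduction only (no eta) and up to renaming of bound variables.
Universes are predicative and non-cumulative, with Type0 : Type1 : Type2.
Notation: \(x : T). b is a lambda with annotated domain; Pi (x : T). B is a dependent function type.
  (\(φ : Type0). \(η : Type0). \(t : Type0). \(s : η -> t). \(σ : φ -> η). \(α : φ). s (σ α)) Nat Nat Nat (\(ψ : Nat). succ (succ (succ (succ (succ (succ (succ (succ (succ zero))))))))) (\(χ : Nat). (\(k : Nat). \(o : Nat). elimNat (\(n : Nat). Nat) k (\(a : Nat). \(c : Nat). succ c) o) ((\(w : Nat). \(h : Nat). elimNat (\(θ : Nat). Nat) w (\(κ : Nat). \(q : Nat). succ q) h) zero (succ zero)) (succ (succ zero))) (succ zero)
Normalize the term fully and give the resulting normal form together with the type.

reduced normal form:
  succ (succ (succ (succ (succ (succ (succ (succ (succ zero))))))))
type:
  Nat


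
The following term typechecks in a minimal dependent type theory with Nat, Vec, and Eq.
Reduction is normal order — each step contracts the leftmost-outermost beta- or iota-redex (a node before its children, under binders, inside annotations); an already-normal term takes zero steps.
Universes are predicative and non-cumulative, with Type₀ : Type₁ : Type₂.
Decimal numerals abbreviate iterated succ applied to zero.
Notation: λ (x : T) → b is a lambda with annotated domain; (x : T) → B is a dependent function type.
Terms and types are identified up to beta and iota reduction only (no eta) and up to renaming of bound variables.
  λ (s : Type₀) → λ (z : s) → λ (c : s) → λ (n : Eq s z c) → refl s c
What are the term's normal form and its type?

normal form:
  λ (s : Type₀) → λ (z : s) → λ (c : s) → λ (n : Eq s z c) → refl s c
type:
  (s : Type₀) → (z : s) → (c : s) → (n : Eq s z c) → Eq s c c


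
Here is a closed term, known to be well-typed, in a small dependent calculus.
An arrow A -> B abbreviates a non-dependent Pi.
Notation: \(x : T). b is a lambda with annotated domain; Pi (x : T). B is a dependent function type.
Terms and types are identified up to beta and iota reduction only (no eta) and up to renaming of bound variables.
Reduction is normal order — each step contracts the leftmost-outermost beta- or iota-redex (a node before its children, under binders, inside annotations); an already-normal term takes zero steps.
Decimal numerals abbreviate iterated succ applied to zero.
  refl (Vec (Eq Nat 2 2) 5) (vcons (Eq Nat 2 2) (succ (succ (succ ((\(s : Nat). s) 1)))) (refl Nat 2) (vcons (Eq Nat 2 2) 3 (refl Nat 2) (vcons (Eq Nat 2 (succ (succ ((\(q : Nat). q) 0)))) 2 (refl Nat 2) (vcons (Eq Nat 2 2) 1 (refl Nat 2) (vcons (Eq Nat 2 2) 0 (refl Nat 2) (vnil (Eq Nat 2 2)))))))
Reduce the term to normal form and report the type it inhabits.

reduced normal form:
  refl (Vec (Eq Nat 2 2) 5) (vcons (Eq Nat 2 2) 4 (refl Nat 2) (vcons (Eq Nat 2 2) 3 (refl Nat 2) (vcons (Eq Nat 2 2) 2 (refl Nat 2) (vcons (Eq Nat 2 2) 1 (refl Nat 2) (vcons (Eq Nat 2 2) 0 (refl Nat 2) (vnil (Eq Nat 2 2)))))))
type:
  Eq (Vec (Eq Nat 2 2) 5) (vcons (Eq Nat 2 2) 4 (refl Nat 2) (vcons (Eq Nat 2 2) 3 (refl Nat 2) (vcons (Eq Nat 2 2) 2 (refl Nat 2) (vcons (Eq Nat 2 2) 1 (refl Nat 2) (vcons (Eq Nat 2 2) 0 (refl Nat 2) (vnil (Eq Nat 2 2))))))) (vcons (Eq Nat 2 2) 4 (refl Nat 2) (vcons (Eq Nat 2 2) 3 (refl Nat 2) (vcons (Eq Nat 2 2) 2 (refl Nat 2) (vcons (Eq Nat 2 2) 1 (refl Nat 2) (vcons (Eq Nat 2 2) 0 (refl Nat 2) (vnil (Eq Nat 2 2)))))))
observation: 2 normal-order steps normalize the term, beginning with a beta-redex.


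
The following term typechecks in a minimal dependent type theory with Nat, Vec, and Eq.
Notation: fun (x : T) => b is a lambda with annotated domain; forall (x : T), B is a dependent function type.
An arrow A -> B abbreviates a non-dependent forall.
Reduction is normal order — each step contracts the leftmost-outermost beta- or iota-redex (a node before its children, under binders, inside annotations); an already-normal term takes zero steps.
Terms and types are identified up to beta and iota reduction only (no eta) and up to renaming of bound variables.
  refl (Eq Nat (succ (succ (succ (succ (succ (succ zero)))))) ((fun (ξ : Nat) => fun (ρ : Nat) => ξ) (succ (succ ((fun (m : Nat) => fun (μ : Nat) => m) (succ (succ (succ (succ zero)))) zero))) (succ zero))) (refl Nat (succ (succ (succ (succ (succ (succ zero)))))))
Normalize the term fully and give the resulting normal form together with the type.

normal form:
  refl (Eq Nat (succ (succ (succ (succ (succ (succ zero)))))) (succ (succ (succ (succ (succ (succ zero))))))) (refl Nat (succ (succ (succ (succ (succ (succ zero)))))))
inferred type:
  Eq (Eq Nat (succ (succ (succ (succ (succ (succ zero)))))) (succ (succ (succ (succ (succ (succ zero))))))) (refl Nat (succ (succ (succ (succ (succ (succ zero))))))) (refl Nat (succ (succ (succ (succ (succ (succ zero)))))))


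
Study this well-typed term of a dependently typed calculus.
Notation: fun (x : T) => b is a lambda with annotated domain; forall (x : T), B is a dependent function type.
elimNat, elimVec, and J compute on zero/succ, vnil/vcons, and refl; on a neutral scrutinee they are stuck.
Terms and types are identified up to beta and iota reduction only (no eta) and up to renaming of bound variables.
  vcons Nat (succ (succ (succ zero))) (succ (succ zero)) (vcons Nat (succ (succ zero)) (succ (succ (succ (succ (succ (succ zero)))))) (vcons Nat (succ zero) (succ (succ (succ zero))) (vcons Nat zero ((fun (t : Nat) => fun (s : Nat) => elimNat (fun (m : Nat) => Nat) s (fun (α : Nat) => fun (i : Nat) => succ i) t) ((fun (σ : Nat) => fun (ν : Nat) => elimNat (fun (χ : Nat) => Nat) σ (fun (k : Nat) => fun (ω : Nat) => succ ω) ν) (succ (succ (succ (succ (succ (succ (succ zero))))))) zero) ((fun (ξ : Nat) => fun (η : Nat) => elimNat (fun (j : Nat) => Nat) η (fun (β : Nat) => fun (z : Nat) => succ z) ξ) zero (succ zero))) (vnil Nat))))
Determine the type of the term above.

type:
  Vec Nat (succ (succ (succ (succ zero))))


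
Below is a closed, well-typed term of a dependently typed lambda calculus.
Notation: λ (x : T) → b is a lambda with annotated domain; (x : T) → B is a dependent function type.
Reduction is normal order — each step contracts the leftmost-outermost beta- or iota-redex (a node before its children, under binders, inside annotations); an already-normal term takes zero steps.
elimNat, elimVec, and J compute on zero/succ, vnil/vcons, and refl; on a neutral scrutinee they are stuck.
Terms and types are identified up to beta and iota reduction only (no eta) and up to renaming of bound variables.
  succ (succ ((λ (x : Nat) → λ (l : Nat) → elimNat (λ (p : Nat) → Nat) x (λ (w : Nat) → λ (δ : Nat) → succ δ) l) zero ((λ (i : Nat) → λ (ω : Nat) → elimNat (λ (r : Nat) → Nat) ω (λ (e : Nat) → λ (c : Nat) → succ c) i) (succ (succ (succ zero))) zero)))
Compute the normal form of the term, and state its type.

resulting normal form:
  succ (succ (succ (succ (succ zero))))
inferred type:
  Nat


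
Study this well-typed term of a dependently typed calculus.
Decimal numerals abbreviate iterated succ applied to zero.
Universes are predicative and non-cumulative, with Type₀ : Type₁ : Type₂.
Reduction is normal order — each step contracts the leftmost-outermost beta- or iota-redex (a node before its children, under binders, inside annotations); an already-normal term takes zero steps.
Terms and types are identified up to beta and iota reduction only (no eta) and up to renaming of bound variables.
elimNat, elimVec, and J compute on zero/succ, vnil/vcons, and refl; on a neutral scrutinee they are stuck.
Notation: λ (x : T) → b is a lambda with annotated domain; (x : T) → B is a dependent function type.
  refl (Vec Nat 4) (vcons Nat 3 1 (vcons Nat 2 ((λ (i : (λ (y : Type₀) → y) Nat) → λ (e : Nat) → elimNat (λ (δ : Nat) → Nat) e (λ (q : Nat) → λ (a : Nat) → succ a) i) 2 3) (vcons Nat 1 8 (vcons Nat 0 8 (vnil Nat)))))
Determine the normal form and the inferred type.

normal form:
  refl (Vec Nat 4) (vcons Nat 3 1 (vcons Nat 2 5 (vcons Nat 1 8 (vcons Nat 0 8 (vnil Nat)))))
inferred type:
  Eq (Vec Nat 4) (vcons Nat 3 1 (vcons Nat 2 5 (vcons Nat 1 8 (vcons Nat 0 8 (vnil Nat))))) (vcons Nat 3 1 (vcons Nat 2 5 (vcons Nat 1 8 (vcons Nat 0 8 (vnil Nat)))))
observation: 9 normal-order steps separate the term from its normal form.


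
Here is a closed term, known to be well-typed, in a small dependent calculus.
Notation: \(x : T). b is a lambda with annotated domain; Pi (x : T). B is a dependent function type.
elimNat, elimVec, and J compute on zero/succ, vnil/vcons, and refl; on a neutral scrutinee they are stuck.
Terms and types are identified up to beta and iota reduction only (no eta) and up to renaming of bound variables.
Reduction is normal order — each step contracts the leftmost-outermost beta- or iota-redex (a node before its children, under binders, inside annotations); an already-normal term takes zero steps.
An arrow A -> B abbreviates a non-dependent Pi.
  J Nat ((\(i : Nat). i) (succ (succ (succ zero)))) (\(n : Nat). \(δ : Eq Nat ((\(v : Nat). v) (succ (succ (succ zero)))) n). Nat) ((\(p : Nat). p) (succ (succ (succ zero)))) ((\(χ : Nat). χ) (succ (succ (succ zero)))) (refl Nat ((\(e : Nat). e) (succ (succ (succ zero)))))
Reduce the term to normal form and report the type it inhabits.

normal form:
  succ (succ (succ zero))
the term's type:
  Nat


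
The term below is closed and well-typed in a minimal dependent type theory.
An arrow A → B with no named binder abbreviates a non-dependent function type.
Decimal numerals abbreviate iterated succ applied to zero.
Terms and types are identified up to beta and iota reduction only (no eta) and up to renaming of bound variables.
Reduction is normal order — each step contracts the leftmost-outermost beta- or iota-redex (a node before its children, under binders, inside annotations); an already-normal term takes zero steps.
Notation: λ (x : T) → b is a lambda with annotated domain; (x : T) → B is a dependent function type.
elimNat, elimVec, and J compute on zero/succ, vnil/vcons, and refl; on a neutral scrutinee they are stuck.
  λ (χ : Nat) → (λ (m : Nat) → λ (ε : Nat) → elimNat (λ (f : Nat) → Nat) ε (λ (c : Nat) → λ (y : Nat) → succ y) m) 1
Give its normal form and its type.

resulting normal form:
  λ (χ : Nat) → λ (m : Nat) → succ m
type:
  Nat → Nat → Nat


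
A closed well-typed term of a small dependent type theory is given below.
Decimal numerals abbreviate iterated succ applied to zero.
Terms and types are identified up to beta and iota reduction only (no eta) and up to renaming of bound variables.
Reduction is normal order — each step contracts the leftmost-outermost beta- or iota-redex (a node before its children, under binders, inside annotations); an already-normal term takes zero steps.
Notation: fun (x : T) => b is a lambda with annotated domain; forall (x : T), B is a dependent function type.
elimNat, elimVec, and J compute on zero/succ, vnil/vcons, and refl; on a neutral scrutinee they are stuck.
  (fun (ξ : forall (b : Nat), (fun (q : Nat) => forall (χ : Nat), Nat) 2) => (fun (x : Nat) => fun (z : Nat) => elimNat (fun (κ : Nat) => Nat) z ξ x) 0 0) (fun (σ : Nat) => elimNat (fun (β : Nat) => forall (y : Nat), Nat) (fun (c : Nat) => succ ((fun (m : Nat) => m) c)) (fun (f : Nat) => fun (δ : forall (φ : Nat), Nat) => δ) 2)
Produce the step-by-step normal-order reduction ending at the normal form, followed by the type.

reduction (normal order):
  (fun (ξ : forall (b : Nat), (fun (q : Nat) => forall (χ : Nat), Nat) 2) => (fun (x : Nat) => fun (z : Nat) => elimNat (fun (κ : Nat) => Nat) z ξ x) 0 0) (fun (σ : Nat) => elimNat (fun (β : Nat) => forall (y : Nat), Nat) (fun (c : Nat) => succ ((fun (m : Nat) => m) c)) (fun (f : Nat) => fun (δ : forall (φ : Nat), Nat) => δ) 2)
  ~> (fun (ξ : Nat) => fun (b : Nat) => elimNat (fun (q : Nat) => Nat) b (fun (χ : Nat) => elimNat (fun (x : Nat) => forall (z : Nat), Nat) (fun (κ : Nat) => succ ((fun (σ : Nat) => σ) κ)) (fun (β : Nat) => fun (y : forall (c : Nat), Nat) => y) 2) ξ) 0 0
  ~> (fun (ξ : Nat) => elimNat (fun (b : Nat) => Nat) ξ (fun (q : Nat) => elimNat (fun (χ : Nat) => forall (x : Nat), Nat) (fun (z : Nat) => succ ((fun (κ : Nat) => κ) z)) (fun (σ : Nat) => fun (β : forall (y : Nat), Nat) => β) 2) 0) 0
  ~> elimNat (fun (ξ : Nat) => Nat) 0 (fun (b : Nat) => elimNat (fun (q : Nat) => forall (χ : Nat), Nat) (fun (x : Nat) => succ ((fun (z : Nat) => z) x)) (fun (κ : Nat) => fun (σ : forall (β : Nat), Nat) => σ) 2) 0
  ~> 0
inferred type:
  Nat


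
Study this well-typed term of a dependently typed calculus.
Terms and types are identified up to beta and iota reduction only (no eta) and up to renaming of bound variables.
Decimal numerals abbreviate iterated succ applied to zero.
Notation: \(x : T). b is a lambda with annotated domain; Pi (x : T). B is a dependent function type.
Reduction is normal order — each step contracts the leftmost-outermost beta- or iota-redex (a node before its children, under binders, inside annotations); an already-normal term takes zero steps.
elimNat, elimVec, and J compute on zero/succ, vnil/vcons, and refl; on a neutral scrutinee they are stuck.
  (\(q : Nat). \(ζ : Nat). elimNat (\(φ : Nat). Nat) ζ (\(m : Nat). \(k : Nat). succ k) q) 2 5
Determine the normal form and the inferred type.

resulting normal form:
  7
the term's type:
  Nat


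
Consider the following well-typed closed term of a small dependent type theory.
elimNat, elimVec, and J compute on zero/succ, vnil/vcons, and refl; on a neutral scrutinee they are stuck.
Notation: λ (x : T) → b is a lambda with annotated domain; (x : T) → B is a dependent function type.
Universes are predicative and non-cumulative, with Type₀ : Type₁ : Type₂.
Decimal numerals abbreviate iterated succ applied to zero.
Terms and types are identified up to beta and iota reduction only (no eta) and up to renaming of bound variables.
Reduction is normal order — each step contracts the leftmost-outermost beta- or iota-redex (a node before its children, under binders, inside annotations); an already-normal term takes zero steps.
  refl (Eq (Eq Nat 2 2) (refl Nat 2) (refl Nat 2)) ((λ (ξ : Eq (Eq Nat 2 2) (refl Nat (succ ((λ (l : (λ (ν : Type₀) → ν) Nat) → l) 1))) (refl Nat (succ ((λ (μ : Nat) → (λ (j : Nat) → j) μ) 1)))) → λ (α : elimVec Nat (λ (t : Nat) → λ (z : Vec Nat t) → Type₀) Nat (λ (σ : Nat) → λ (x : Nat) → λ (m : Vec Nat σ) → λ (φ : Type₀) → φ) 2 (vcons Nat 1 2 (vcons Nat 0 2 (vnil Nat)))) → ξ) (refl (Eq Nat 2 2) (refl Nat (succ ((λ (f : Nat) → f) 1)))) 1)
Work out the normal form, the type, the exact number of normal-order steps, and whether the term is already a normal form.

reduced normal form:
  refl (Eq (Eq Nat 2 2) (refl Nat 2) (refl Nat 2)) (refl (Eq Nat 2 2) (refl Nat 2))
the term's type:
  Eq (Eq (Eq Nat 2 2) (refl Nat 2) (refl Nat 2)) (refl (Eq Nat 2 2) (refl Nat 2)) (refl (Eq Nat 2 2) (refl Nat 2))
normal-order step count: 3
started in normal form: no
first contracted redex: a beta-redex


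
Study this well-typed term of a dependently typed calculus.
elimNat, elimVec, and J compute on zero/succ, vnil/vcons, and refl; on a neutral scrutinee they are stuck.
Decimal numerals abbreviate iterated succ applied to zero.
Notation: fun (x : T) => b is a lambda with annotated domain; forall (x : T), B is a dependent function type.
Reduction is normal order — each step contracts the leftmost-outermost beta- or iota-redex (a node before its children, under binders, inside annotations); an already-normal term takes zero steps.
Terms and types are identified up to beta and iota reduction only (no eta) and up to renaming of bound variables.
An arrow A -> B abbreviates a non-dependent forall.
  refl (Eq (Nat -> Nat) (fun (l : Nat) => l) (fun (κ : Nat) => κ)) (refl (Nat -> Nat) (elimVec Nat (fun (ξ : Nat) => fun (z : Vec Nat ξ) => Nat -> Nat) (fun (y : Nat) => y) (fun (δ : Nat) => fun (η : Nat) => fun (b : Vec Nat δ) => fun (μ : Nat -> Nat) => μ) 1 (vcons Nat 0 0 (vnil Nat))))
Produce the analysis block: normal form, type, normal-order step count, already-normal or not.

resulting normal form:
  refl (Eq (Nat -> Nat) (fun (l : Nat) => l) (fun (κ : Nat) => κ)) (refl (Nat -> Nat) (fun (ξ : Nat) => ξ))
the term's type:
  Eq (Eq (Nat -> Nat) (fun (l : Nat) => l) (fun (κ : Nat) => κ)) (refl (Nat -> Nat) (fun (ξ : Nat) => ξ)) (refl (Nat -> Nat) (fun (z : Nat) => z))
normal-order step count: 6
started in normal form: no
first redex: an elimVec iota-redex


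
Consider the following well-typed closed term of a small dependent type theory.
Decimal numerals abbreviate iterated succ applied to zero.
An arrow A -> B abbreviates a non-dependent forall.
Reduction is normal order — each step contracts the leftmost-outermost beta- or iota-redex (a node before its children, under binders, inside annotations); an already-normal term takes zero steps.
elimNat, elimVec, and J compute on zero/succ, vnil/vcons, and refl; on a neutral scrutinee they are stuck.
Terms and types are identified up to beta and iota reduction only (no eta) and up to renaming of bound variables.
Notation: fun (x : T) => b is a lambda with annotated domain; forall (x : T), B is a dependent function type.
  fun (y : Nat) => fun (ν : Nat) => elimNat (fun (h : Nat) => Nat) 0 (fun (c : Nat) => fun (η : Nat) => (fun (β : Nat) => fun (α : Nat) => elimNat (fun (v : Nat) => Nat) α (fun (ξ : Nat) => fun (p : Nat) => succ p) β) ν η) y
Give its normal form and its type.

normal form:
  fun (y : Nat) => fun (ν : Nat) => elimNat (fun (h : Nat) => Nat) 0 (fun (c : Nat) => fun (η : Nat) => elimNat (fun (β : Nat) => Nat) η (fun (α : Nat) => fun (v : Nat) => succ v) ν) y
inferred type:
  Nat -> Nat -> Nat


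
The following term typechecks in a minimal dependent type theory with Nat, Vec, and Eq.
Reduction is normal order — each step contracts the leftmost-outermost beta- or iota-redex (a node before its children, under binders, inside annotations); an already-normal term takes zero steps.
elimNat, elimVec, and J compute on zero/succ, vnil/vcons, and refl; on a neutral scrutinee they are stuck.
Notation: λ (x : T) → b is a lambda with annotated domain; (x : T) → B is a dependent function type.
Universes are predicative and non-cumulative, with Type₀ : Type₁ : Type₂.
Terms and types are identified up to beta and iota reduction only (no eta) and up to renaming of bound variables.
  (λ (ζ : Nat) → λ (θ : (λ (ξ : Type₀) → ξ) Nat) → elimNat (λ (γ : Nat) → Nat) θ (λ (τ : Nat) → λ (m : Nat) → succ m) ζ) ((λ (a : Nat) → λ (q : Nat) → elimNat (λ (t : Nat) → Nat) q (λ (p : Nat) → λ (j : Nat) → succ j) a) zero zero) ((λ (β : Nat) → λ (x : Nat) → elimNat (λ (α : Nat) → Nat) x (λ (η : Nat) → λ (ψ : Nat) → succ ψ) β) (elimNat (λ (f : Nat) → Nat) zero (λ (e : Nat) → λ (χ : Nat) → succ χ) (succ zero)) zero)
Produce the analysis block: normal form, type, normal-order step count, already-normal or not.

resulting normal form:
  succ zero
the term's type:
  Nat
normal-order step count: 16
term was already normal: no
first contracted redex: a beta-redex


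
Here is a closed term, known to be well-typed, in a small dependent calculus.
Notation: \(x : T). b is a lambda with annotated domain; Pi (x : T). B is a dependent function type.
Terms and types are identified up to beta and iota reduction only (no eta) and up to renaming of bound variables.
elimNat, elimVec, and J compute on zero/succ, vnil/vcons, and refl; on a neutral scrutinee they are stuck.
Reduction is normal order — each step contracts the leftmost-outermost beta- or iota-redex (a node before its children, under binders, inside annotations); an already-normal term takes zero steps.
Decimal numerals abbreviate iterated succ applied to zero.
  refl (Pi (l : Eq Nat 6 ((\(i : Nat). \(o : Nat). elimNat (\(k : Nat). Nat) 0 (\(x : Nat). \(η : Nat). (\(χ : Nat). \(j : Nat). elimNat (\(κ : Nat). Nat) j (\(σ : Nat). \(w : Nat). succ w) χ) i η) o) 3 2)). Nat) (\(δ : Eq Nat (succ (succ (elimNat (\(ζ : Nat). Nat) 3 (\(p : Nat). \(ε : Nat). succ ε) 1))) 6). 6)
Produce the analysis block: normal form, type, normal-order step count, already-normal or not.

normal form:
  refl (Pi (l : Eq Nat 6 6). Nat) (\(i : Eq Nat 6 6). 6)
type:
  Eq (Pi (l : Eq Nat 6 6). Nat) (\(i : Eq Nat 6 6). 6) (\(o : Eq Nat 6 6). 6)
reduction steps (normal order): 37
term was already normal: no
first contracted redex: a beta-redex


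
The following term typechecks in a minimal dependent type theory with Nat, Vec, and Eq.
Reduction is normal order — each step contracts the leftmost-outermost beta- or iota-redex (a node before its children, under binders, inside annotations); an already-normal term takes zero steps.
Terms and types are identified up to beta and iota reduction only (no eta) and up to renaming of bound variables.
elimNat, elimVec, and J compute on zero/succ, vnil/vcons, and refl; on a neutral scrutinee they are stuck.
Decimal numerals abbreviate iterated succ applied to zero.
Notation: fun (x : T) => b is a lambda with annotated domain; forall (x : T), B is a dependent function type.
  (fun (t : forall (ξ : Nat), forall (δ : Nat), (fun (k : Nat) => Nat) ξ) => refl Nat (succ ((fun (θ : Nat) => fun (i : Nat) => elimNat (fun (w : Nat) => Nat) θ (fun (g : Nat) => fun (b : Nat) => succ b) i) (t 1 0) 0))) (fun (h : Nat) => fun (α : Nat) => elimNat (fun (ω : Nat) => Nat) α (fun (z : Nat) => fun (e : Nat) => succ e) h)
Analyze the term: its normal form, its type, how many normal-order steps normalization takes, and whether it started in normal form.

normal form:
  refl Nat 2
type:
  Eq Nat 2 2
reduction steps (normal order): 10
started in normal form: no
first contracted redex: a beta-redex


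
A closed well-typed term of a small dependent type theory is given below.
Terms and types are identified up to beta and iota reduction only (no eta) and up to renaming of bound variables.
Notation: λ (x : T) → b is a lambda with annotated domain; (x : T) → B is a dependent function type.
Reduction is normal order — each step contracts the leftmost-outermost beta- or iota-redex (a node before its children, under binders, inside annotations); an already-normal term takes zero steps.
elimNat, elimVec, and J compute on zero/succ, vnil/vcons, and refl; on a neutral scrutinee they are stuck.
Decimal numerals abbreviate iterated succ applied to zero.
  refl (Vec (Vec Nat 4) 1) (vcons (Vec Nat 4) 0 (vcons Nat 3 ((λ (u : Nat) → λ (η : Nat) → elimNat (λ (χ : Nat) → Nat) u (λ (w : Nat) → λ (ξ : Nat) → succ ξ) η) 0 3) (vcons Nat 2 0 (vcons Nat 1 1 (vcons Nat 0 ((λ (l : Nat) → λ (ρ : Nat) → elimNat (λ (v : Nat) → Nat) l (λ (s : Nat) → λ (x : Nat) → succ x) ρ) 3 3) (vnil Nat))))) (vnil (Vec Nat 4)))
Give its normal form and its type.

reduced normal form:
  refl (Vec (Vec Nat 4) 1) (vcons (Vec Nat 4) 0 (vcons Nat 3 3 (vcons Nat 2 0 (vcons Nat 1 1 (vcons Nat 0 6 (vnil Nat))))) (vnil (Vec Nat 4)))
type:
  Eq (Vec (Vec Nat 4) 1) (vcons (Vec Nat 4) 0 (vcons Nat 3 3 (vcons Nat 2 0 (vcons Nat 1 1 (vcons Nat 0 6 (vnil Nat))))) (vnil (Vec Nat 4))) (vcons (Vec Nat 4) 0 (vcons Nat 3 3 (vcons Nat 2 0 (vcons Nat 1 1 (vcons Nat 0 6 (vnil Nat))))) (vnil (Vec Nat 4)))
observation: reduction starts at a beta-redex, and 24 normal-order steps reach the normal form.


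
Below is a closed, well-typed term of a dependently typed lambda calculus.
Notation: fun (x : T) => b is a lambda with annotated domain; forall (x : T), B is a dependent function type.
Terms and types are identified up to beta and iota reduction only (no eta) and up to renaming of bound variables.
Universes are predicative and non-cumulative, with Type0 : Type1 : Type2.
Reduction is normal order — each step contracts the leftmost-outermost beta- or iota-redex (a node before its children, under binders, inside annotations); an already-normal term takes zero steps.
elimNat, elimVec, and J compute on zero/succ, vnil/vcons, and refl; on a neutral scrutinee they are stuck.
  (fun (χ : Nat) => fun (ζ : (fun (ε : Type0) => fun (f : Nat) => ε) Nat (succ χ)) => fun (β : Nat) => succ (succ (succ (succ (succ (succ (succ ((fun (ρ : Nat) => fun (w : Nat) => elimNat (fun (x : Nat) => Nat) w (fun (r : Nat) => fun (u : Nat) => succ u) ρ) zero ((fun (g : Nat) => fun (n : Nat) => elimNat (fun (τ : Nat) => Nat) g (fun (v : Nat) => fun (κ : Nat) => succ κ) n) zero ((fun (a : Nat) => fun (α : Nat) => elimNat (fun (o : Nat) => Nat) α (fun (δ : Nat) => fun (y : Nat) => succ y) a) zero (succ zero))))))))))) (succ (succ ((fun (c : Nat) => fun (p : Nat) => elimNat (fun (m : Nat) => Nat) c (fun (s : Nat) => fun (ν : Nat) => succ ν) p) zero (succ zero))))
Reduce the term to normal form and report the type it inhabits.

resulting normal form:
  fun (χ : Nat) => fun (ζ : Nat) => succ (succ (succ (succ (succ (succ (succ (succ zero)))))))
inferred type:
  forall (χ : Nat), forall (ζ : Nat), Nat
observation: the first redex contracted is a beta-redex; the normal form is reached in 15 normal-order steps.


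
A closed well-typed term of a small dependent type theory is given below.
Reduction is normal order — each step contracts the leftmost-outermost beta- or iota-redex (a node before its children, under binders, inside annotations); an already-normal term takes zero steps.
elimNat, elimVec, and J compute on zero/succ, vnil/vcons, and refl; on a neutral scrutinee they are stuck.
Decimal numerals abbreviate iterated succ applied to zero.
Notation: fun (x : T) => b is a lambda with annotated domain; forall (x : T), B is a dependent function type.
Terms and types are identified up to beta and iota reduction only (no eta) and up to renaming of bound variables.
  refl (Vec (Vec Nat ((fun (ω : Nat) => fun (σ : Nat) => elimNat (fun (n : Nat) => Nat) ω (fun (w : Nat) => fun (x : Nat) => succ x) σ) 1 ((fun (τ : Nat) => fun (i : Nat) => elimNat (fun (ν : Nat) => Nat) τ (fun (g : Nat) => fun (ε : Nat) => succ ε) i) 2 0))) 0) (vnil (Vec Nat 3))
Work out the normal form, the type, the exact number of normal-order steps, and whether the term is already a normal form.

reduced normal form:
  refl (Vec (Vec Nat 3) 0) (vnil (Vec Nat 3))
the term's type:
  Eq (Vec (Vec Nat 3) 0) (vnil (Vec Nat 3)) (vnil (Vec Nat 3))
normal-order step count: 12
term was already normal: no
first redex: a beta-redex


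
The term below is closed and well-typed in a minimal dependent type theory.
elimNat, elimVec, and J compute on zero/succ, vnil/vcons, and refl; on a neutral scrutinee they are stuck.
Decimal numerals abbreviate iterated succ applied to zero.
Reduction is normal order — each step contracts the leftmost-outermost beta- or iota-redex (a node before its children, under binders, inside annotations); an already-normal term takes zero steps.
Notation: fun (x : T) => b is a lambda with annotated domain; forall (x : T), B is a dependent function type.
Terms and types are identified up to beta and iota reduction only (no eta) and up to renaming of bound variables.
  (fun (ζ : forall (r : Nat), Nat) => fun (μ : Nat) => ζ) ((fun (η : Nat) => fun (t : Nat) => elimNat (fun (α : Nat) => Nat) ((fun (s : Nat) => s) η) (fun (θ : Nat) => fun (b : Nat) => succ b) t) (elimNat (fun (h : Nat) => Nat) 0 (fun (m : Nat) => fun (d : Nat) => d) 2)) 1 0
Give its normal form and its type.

normal form:
  0
type:
  Nat


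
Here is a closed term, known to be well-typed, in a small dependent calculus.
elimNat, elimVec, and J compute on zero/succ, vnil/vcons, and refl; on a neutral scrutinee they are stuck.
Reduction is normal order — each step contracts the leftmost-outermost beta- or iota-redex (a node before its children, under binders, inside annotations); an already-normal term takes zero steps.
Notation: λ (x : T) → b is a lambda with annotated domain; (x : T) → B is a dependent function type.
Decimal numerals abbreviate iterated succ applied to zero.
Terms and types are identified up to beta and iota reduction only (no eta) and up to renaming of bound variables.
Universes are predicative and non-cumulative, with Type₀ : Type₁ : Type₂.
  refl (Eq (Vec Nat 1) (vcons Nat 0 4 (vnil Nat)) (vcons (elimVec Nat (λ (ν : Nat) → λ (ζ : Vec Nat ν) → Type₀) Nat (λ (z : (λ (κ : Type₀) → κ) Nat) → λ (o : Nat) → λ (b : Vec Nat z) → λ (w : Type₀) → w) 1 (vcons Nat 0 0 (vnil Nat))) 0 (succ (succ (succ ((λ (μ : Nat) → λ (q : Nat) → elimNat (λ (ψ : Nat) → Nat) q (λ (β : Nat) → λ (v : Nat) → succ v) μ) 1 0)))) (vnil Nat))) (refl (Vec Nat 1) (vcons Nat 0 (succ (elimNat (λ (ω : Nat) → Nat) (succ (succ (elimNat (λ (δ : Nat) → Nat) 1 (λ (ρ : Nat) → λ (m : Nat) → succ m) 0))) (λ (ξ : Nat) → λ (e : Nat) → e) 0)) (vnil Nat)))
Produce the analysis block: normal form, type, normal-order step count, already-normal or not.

normal form:
  refl (Eq (Vec Nat 1) (vcons Nat 0 4 (vnil Nat)) (vcons Nat 0 4 (vnil Nat))) (refl (Vec Nat 1) (vcons Nat 0 4 (vnil Nat)))
type:
  Eq (Eq (Vec Nat 1) (vcons Nat 0 4 (vnil Nat)) (vcons Nat 0 4 (vnil Nat))) (refl (Vec Nat 1) (vcons Nat 0 4 (vnil Nat))) (refl (Vec Nat 1) (vcons Nat 0 4 (vnil Nat)))
normal-order step count: 14
started in normal form: no
first contracted redex: an elimVec iota-redex


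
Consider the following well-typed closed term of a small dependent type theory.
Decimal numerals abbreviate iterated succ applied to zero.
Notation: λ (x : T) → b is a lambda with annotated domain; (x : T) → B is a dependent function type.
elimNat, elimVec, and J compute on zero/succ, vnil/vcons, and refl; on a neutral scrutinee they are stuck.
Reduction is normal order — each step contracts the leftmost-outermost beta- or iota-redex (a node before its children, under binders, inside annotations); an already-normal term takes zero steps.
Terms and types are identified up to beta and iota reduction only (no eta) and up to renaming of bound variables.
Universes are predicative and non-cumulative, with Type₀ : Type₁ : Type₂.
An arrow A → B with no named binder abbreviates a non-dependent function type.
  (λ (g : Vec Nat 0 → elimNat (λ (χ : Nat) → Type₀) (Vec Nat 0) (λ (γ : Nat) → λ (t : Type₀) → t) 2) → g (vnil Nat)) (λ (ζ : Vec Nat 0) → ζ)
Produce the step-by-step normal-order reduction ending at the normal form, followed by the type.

reduction (normal order):
  (λ (g : Vec Nat 0 → elimNat (λ (χ : Nat) → Type₀) (Vec Nat 0) (λ (γ : Nat) → λ (t : Type₀) → t) 2) → g (vnil Nat)) (λ (ζ : Vec Nat 0) → ζ)
  ~> (λ (g : Vec Nat 0) → g) (vnil Nat)
  ~> vnil Nat
inferred type:
  Vec Nat 0


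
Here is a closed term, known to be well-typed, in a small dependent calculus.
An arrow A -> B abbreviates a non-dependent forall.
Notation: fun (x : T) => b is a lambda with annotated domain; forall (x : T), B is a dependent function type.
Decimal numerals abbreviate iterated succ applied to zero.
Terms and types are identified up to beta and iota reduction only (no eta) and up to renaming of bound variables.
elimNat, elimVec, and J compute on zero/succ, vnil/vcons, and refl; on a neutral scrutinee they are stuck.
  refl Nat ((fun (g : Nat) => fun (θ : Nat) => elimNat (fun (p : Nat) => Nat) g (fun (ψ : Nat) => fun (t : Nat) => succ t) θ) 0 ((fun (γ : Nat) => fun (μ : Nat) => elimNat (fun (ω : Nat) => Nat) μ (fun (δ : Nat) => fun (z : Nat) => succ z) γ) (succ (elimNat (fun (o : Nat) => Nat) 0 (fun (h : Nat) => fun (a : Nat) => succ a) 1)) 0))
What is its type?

the term's type:
  Eq Nat 2 2


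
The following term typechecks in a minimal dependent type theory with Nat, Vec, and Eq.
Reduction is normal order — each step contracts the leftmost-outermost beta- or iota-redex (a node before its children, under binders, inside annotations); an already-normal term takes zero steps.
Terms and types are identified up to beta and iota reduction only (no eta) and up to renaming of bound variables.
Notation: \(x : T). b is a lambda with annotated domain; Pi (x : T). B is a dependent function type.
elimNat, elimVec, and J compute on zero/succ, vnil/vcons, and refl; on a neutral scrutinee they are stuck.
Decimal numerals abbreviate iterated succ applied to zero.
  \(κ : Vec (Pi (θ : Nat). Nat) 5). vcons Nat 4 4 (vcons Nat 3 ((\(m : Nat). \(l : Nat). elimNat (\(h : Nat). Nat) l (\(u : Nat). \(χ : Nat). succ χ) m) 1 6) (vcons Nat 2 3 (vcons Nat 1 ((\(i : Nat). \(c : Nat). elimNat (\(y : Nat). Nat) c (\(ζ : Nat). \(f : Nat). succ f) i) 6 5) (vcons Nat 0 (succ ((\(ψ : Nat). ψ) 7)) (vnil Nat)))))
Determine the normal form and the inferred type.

resulting normal form:
  \(κ : Vec (Pi (θ : Nat). Nat) 5). vcons Nat 4 4 (vcons Nat 3 7 (vcons Nat 2 3 (vcons Nat 1 11 (vcons Nat 0 8 (vnil Nat)))))
inferred type:
  Pi (κ : Vec (Pi (θ : Nat). Nat) 5). Vec Nat 5
observation: the first redex contracted is a beta-redex; the normal form is reached in 28 normal-order steps.


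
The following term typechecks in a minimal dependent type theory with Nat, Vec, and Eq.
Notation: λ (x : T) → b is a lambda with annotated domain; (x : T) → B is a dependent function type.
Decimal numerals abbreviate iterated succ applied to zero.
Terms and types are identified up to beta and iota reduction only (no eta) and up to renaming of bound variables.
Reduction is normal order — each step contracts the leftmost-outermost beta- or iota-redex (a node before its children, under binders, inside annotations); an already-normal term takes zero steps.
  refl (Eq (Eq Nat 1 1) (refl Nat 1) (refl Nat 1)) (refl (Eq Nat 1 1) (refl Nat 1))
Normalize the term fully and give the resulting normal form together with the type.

resulting normal form:
  refl (Eq (Eq Nat 1 1) (refl Nat 1) (refl Nat 1)) (refl (Eq Nat 1 1) (refl Nat 1))
type:
  Eq (Eq (Eq Nat 1 1) (refl Nat 1) (refl Nat 1)) (refl (Eq Nat 1 1) (refl Nat 1)) (refl (Eq Nat 1 1) (refl Nat 1))
observation: no redex remains anywhere in the term; it is its own normal form.


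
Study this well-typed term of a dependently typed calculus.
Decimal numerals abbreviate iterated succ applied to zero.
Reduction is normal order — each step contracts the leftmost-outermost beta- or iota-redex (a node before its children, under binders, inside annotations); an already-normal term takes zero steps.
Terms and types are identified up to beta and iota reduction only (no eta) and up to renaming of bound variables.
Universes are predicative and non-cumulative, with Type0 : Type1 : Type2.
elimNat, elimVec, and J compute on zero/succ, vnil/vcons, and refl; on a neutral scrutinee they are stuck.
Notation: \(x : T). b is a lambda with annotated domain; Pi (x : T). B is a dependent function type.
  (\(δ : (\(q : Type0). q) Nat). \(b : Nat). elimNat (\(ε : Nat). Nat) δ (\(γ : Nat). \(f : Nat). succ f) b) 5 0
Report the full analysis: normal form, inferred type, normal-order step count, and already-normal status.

reduced normal form:
  5
type:
  Nat
normal-order step count: 3
already normal: no
first contracted redex: a beta-redex


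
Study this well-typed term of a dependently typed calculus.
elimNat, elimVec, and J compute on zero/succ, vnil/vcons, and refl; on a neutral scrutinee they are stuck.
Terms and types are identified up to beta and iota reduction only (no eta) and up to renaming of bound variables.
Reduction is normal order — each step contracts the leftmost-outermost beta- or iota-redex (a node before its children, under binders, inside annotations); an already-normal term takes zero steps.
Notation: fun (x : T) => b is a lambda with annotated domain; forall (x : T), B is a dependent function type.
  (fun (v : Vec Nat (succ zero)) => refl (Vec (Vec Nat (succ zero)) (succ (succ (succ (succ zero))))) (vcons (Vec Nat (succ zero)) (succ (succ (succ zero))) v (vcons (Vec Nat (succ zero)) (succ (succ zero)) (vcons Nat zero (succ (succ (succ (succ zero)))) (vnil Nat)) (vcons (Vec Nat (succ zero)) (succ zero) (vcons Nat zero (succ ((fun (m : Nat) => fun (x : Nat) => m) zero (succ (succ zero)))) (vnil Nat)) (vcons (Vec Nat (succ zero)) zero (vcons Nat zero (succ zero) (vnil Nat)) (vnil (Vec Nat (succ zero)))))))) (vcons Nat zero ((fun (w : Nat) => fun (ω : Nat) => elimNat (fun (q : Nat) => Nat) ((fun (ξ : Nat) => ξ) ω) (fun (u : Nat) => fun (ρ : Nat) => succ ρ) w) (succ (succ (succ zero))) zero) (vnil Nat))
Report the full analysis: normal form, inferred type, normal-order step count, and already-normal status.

resulting normal form:
  refl (Vec (Vec Nat (succ zero)) (succ (succ (succ (succ zero))))) (vcons (Vec Nat (succ zero)) (succ (succ (succ zero))) (vcons Nat zero (succ (succ (succ zero))) (vnil Nat)) (vcons (Vec Nat (succ zero)) (succ (succ zero)) (vcons Nat zero (succ (succ (succ (succ zero)))) (vnil Nat)) (vcons (Vec Nat (succ zero)) (succ zero) (vcons Nat zero (succ zero) (vnil Nat)) (vcons (Vec Nat (succ zero)) zero (vcons Nat zero (succ zero) (vnil Nat)) (vnil (Vec Nat (succ zero)))))))
the term's type:
  Eq (Vec (Vec Nat (succ zero)) (succ (succ (succ (succ zero))))) (vcons (Vec Nat (succ zero)) (succ (succ (succ zero))) (vcons Nat zero (succ (succ (succ zero))) (vnil Nat)) (vcons (Vec Nat (succ zero)) (succ (succ zero)) (vcons Nat zero (succ (succ (succ (succ zero)))) (vnil Nat)) (vcons (Vec Nat (succ zero)) (succ zero) (vcons Nat zero (succ zero) (vnil Nat)) (vcons (Vec Nat (succ zero)) zero (vcons Nat zero (succ zero) (vnil Nat)) (vnil (Vec Nat (succ zero))))))) (vcons (Vec Nat (succ zero)) (succ (succ (succ zero))) (vcons Nat zero (succ (succ (succ zero))) (vnil Nat)) (vcons (Vec Nat (succ zero)) (succ (succ zero)) (vcons Nat zero (succ (succ (succ (succ zero)))) (vnil Nat)) (vcons (Vec Nat (succ zero)) (succ zero) (vcons Nat zero (succ zero) (vnil Nat)) (vcons (Vec Nat (succ zero)) zero (vcons Nat zero (succ zero) (vnil Nat)) (vnil (Vec Nat (succ zero)))))))
normal-order step count: 16
term was already normal: no
first contracted redex: a beta-redex
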